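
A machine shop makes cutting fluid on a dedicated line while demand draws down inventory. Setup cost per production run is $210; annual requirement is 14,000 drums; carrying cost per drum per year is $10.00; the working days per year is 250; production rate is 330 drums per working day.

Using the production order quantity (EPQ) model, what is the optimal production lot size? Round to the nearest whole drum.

842 drums

Daily demand d = 14,000/250 = 56.000; p = 330; 1 − d/p = 0.83030
EPQ = √(2DS / (H(1 − d/p)))
    = √(2 × 14,000 × 210 / (10 × 0.83030)) ≈ 841.53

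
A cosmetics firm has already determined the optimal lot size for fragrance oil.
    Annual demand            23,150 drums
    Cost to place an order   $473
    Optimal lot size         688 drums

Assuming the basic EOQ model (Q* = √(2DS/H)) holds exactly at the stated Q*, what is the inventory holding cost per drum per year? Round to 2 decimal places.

$46.27

Since Q* = (2DS/H)^½, squaring gives Q*²·H = 2DS.
H = 2DS / Q² = 2 × 23,150 × 473 / 688² = 46.2664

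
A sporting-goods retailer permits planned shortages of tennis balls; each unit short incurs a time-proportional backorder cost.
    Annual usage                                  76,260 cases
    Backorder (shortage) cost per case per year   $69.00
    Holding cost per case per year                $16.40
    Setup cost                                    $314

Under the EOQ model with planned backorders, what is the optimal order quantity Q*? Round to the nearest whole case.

1,901 cases

Basic EOQ = √(2·76,260·314/16.4) = 1,708.859
Backorder adjustment √((H+b)/b) = √((16.4+69)/69) = 1.1125
Q* = 1,708.859 × 1.1125 ≈ 1,901.13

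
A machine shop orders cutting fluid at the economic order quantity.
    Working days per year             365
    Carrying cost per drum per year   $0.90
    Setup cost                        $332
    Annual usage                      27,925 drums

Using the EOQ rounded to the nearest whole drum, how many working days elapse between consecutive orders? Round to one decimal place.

Q* = √(2·D·S / H) = √(2·27,925·332 / 0.9) = √20,602,444.4 ≈ 4,538.99 → Q = 4,539 drums
T = Q/D × 365 days = 4,539/27,925 × 365 = 59.328 days

59.3 days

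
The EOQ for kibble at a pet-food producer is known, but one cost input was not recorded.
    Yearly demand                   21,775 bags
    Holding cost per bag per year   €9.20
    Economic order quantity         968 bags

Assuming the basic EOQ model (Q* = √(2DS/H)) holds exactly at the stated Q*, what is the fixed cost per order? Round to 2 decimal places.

Since Q* = (2DS/H)^½, squaring gives Q*²·H = 2DS.
S = Q²H / (2D) = 968² × 9.2 / (2 × 21,775) = 197.9477

€197.95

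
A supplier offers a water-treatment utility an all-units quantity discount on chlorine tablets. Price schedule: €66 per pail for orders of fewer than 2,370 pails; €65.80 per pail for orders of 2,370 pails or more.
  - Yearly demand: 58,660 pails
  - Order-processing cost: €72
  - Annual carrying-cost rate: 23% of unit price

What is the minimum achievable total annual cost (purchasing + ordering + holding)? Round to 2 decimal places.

H₁ = 23%×€66 = €15.1800;  H₂ = 23%×€65.80 = €15.1340
EOQ₁ = √(2×58,660×72/15.1800) = 745.96  (< 2,370, feasible at tier 1)
EOQ₂ = √(2×58,660×72/15.1340) = 747.09  (< 2,370 → use Q = 2,370 at tier-2 price)
TC(tier 1 (EOQ₁), Q≈746.0) = €3,882,883.69
TC(tier 2, Q≈2,370.0) = €3,879,543.87
Minimum at tier 2: €3,879,543.87

€3,879,543.87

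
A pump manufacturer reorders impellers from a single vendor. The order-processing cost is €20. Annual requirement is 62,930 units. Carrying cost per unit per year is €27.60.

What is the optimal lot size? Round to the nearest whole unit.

302 units

EOQ = √(2DS/H) = √(2 × 62,930 × 20 / 27.6)
    = √(91,202.90) ≈ 302.00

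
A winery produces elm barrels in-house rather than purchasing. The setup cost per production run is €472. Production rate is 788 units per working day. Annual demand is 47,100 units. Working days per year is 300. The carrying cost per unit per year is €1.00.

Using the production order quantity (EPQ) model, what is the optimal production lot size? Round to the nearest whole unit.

7,452 units

Daily demand d = 47,100/300 = 157.000; p = 788; 1 − d/p = 0.80076
EPQ = √(2DS / (H(1 − d/p)))
    = √(2 × 47,100 × 472 / (1 × 0.80076)) ≈ 7,451.52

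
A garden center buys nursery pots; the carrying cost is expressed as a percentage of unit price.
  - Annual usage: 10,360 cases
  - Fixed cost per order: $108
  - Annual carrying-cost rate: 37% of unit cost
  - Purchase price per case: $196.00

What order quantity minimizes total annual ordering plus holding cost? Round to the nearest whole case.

176 cases

H = i·C = 0.37 × $196 = $72.5200 per case-year
Optimal lot size Q* = (2 × 10,360 × $108 / $72.52)^½ ≈ 175.66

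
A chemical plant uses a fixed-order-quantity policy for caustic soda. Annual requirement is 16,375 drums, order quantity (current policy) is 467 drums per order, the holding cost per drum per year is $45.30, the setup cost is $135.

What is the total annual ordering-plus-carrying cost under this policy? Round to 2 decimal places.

Ordering: D/Q × S = 16,375/467 × $135 = $4,733.67
Holding:  Q/2 × H = 467/2 × $45.3 = $10,577.55
Total = $4,733.67 + $10,577.55 = $15,311.22

$15,311.22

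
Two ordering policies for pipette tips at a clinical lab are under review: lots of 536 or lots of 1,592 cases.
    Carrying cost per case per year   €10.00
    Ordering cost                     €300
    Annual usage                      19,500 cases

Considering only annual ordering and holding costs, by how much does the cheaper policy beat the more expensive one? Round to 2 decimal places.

Annual cost at Q: ordering D·S/Q plus holding Q·H/2.
TC(536) = (19,500/536)×300 + (536/2)×10 = €13,594.18
TC(1,592) = (19,500/1,592)×300 + (1,592/2)×10 = €11,634.62
|ΔTC| = |€13,594.18 − €11,634.62| = €1,959.56

€1,959.56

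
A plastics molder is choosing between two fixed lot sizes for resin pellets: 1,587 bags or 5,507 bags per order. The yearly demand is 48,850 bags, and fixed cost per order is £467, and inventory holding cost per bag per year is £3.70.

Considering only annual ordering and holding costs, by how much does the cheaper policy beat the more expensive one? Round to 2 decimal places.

For each Q, cost = (D/Q)·S + (Q/2)·H.
TC(1,587) = (48,850/1,587)×467 + (1,587/2)×3.7 = £17,310.84
TC(5,507) = (48,850/5,507)×467 + (5,507/2)×3.7 = £14,330.49
|ΔTC| = |£17,310.84 − £14,330.49| = £2,980.35

£2,980.35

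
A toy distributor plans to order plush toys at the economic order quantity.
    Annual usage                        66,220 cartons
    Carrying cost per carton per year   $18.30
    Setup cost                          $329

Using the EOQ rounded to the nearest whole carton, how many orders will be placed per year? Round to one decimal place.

42.9 orders per year

Optimal lot size Q* = (2 × 66,220 × $329 / $18.3)^½ ≈ 1,543.06 → Q = 1,543
Orders per year = D/Q = 66,220 / 1,543 = 42.916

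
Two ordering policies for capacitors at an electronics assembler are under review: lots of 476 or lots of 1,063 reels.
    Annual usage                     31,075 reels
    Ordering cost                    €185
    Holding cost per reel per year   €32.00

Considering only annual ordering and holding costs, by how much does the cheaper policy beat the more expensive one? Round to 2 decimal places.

€2,722.69

Annual cost at Q: ordering D·S/Q plus holding Q·H/2.
TC(476) = (31,075/476)×185 + (476/2)×32 = €19,693.47
TC(1,063) = (31,075/1,063)×185 + (1,063/2)×32 = €22,416.16
Lots of 476 are cheaper by €2,722.69.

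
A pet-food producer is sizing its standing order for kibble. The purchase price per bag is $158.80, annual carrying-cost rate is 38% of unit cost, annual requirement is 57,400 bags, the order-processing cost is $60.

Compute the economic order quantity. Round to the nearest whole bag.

338 bags

H = i·C = 0.38 × $158.8 = $60.3440 per bag-year
Optimal lot size Q* = (2 × 57,400 × $60 / $60.344)^½ ≈ 337.85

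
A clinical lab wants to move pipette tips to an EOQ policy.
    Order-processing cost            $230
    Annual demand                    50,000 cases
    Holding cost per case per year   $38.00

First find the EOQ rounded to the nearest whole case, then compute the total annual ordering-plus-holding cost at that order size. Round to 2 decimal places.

Q* = √(2·D·S / H) = √(2·50,000·230 / 38) = √605,263.2 ≈ 777.99 → Q = 778 cases
Ordering: D/Q × S = 50,000/778 × $230 = $14,781.49
Holding:  Q/2 × H = 778/2 × $38 = $14,782.00
Total = $14,781.49 + $14,782.00 = $29,563.49

$29,563.49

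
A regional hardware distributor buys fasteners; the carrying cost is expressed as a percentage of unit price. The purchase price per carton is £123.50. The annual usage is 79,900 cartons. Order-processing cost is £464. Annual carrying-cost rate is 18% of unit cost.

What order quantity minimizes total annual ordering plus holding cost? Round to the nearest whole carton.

1,826 cartons

Carrying cost H = £123.5 × 18% = £22.2300/carton/yr
EOQ = √(2DS/H) = √(2 × 79,900 × 464 / 22.23)
    = √(3,335,456.59) ≈ 1,826.32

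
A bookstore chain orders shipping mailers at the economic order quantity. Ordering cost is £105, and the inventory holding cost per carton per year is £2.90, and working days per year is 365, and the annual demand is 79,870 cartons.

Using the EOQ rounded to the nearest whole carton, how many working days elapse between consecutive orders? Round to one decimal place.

EOQ = √(2DS/H) = √(2 × 79,870 × 105 / 2.9)
    = √(5,783,689.66) ≈ 2,404.93 → Q = 2,405 cartons
T = Q/D × 365 days = 2,405/79,870 × 365 = 10.991 days

11.0 days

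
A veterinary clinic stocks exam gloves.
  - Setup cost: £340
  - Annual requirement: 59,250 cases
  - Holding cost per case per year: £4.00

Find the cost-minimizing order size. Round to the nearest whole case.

3,174 cases

EOQ = √(2DS/H) = √(2 × 59,250 × 340 / 4)
    = √(10,072,500.00) ≈ 3,173.72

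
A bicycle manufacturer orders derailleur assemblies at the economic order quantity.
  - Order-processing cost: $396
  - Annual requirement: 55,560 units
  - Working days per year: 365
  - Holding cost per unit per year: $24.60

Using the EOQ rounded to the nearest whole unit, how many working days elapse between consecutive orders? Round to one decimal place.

EOQ = √(2DS/H) = √(2 × 55,560 × 396 / 24.6)
    = √(1,788,760.98) ≈ 1,337.45 → Q = 1,337 units
Cycle time = (working days × Q)/D = (365 × 1,337) / 55,560 = 8.783 days

8.8 days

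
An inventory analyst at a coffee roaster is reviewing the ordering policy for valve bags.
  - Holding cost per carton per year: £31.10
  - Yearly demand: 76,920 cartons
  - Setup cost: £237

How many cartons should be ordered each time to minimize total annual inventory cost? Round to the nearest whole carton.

2DS/H = 2·76,920·237/31.1 = 1,172,349.84
EOQ = √1,172,349.84 ≈ 1,082.75

1,083 cartons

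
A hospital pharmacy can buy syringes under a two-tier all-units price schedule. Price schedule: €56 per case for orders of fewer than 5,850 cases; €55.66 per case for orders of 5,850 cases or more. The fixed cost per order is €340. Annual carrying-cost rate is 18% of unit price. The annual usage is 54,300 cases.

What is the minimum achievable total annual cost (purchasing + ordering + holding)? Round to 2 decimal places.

€3,054,798.89

H₁ = 18%×€56 = €10.0800;  H₂ = 18%×€55.66 = €10.0188
EOQ₁ = √(2×54,300×340/10.0800) = 1,913.92  (< 5,850, feasible at tier 1)
EOQ₂ = √(2×54,300×340/10.0188) = 1,919.76  (< 5,850 → use Q = 5,850 at tier-2 price)
TC(tier 1 (EOQ₁), Q≈1,913.9) = €3,060,092.33
TC(tier 2, Q≈5,850.0) = €3,054,798.89
Minimum at tier 2: €3,054,798.89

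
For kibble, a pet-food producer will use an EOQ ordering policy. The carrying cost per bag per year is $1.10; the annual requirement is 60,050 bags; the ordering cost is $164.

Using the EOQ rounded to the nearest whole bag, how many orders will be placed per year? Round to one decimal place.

14.2 orders per year

2DS/H = 2·60,050·164/1.1 = 17,905,818.18
EOQ = √17,905,818.18 ≈ 4,231.53 → Q = 4,232
Orders per year = D/Q = 60,050 / 4,232 = 14.190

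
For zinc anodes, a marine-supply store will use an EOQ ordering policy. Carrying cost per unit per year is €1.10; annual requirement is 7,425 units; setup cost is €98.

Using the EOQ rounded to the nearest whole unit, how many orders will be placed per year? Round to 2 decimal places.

6.46 orders per year

Optimal lot size Q* = (2 × 7,425 × €98 / €1.1)^½ ≈ 1,150.22 → Q = 1,150
N = D/Q = 7,425/1,150 ≈ 6.457 orders/yr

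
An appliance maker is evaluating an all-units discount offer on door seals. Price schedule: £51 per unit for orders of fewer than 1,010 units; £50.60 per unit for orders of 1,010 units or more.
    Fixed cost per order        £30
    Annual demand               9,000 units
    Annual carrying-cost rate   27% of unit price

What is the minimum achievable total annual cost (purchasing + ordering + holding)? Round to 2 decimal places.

H₁ = 27%×£51 = £13.7700;  H₂ = 27%×£50.60 = £13.6620
EOQ₁ = √(2×9,000×30/13.7700) = 198.03  (< 1,010, feasible at tier 1)
EOQ₂ = √(2×9,000×30/13.6620) = 198.81  (< 1,010 → use Q = 1,010 at tier-2 price)
TC(tier 1 (EOQ₁), Q≈198.0) = £461,726.87
TC(tier 2, Q≈1,010.0) = £462,566.64
Minimum at tier 1 (EOQ₁): £461,726.87

£461,726.87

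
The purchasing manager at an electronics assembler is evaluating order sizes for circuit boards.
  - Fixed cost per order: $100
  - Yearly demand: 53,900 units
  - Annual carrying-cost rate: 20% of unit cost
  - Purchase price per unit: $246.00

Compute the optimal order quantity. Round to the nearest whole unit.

H = i·C = 0.2 × $246 = $49.2000 per unit-year
Optimal lot size Q* = (2 × 53,900 × $100 / $49.2)^½ ≈ 468.09

468 units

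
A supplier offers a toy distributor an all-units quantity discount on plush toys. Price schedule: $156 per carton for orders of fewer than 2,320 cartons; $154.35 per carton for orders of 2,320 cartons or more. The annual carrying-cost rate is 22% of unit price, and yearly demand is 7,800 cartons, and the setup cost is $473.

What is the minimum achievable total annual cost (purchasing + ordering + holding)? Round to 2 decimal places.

H₁ = 22%×$156 = $34.3200;  H₂ = 22%×$154.35 = $33.9570
EOQ₁ = √(2×7,800×473/34.3200) = 463.68  (< 2,320, feasible at tier 1)
EOQ₂ = √(2×7,800×473/33.9570) = 466.15  (< 2,320 → use Q = 2,320 at tier-2 price)
TC(tier 1 (EOQ₁), Q≈463.7) = $1,232,713.53
TC(tier 2, Q≈2,320.0) = $1,244,910.38
Minimum at tier 1 (EOQ₁): $1,232,713.53

$1,232,713.53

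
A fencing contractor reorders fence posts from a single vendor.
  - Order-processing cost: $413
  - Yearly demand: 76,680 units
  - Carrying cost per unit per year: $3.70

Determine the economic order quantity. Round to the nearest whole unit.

Q* = √(2·D·S / H) = √(2·76,680·413 / 3.7) = √17,118,291.9 ≈ 4,137.43

4,137 units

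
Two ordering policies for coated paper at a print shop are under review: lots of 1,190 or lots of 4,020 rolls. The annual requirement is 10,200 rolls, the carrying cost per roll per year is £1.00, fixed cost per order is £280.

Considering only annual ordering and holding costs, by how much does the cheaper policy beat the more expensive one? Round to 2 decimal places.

£274.55

TC(Q) = (D/Q)S + (Q/2)H
TC(1,190) = (10,200/1,190)×280 + (1,190/2)×1 = £2,995.00
TC(4,020) = (10,200/4,020)×280 + (4,020/2)×1 = £2,720.45
Lots of 4,020 are cheaper by £274.55.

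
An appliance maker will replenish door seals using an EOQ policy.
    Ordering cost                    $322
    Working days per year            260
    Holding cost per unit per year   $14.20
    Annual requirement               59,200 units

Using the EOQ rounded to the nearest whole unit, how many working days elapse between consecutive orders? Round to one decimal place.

7.2 days

Optimal lot size Q* = (2 × 59,200 × $322 / $14.2)^½ ≈ 1,638.55 → Q = 1,639 units
Cycle time = (working days × Q)/D = (260 × 1,639) / 59,200 = 7.198 days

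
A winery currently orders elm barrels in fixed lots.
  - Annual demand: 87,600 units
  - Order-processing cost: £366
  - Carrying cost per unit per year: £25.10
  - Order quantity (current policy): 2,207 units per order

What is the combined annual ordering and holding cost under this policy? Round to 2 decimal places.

Orders/yr = 87,600/2,207 = 39.692; ordering cost = 39.692 × £366 = £14,527.23
Average inventory = 2,207/2 = 1103.5; holding cost = 1103.5 × £25.1 = £27,697.85
Total = £14,527.23 + £27,697.85 = £42,225.08

£42,225.08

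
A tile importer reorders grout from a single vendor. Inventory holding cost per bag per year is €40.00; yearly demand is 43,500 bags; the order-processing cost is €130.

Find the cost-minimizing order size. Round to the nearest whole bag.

532 bags

Optimal lot size Q* = (2 × 43,500 × €130 / €40)^½ ≈ 531.74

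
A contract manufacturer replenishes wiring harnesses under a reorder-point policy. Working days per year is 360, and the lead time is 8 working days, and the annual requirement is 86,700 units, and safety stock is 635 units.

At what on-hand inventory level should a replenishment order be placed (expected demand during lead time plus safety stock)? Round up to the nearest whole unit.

2,562 units

Daily demand d = 86,700 / 360 = 240.833 units/day
Demand during lead time = 240.833 × 8 = 1,926.67
Reorder point = 1,926.67 + 635 = 2,561.67 → round up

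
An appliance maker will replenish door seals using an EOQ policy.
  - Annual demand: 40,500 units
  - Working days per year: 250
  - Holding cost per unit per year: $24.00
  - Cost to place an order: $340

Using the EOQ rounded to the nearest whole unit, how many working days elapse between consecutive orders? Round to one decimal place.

6.6 days

Q* = √(2·D·S / H) = √(2·40,500·340 / 24) = √1,147,500.0 ≈ 1,071.21 → Q = 1,071 units
Days between orders = 250 / (D/Q) = 250 / 37.815 ≈ 6.611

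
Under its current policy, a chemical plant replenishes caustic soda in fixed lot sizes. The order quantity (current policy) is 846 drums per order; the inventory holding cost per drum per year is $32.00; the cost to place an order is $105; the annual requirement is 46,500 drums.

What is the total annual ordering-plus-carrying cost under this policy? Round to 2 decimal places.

$19,307.28

Orders/yr = 46,500/846 = 54.965; ordering cost = 54.965 × $105 = $5,771.28
Average inventory = 846/2 = 423; holding cost = 423 × $32 = $13,536.00
Total = $5,771.28 + $13,536.00 = $19,307.28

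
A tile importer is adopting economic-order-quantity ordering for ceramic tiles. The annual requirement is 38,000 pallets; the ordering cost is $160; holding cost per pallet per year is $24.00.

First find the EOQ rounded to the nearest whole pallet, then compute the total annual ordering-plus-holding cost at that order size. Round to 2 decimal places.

$17,083.33

EOQ = √(2DS/H) = √(2 × 38,000 × 160 / 24)
    = √(506,666.67) ≈ 711.81 → Q = 712 pallets
Ordering: D/Q × S = 38,000/712 × $160 = $8,539.33
Holding:  Q/2 × H = 712/2 × $24 = $8,544.00
Total = $8,539.33 + $8,544.00 = $17,083.33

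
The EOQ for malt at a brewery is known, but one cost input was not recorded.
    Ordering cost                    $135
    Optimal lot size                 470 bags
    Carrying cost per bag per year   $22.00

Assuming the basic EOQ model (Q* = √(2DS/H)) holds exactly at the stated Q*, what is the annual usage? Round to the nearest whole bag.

17,999 bags per year

Since Q* = (2DS/H)^½, squaring gives Q*²·H = 2DS.
D = Q²H / (2S) = 470² × 22 / (2 × 135) = 17,999.26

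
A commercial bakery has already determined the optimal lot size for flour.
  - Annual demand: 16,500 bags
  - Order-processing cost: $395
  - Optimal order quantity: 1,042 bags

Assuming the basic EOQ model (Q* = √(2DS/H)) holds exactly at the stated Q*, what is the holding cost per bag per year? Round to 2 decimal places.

$12.01

EOQ relation: Q² = 2DS/H, so rearrange for the unknown.
H = 2DS / Q² = 2 × 16,500 × 395 / 1,042² = 12.0054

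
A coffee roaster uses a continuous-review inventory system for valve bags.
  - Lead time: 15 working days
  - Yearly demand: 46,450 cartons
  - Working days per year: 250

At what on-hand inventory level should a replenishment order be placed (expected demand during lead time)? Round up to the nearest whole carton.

Daily demand d = 46,450 / 250 = 185.800 cartons/day
Demand during lead time = 185.800 × 15 = 2,787.00
Reorder point = 2,787.00 → round up

2,787 cartons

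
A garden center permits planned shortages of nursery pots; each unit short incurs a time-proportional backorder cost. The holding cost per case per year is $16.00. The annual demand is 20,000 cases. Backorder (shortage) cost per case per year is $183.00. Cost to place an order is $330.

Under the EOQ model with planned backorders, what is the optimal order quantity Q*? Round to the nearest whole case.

Basic EOQ = √(2·20,000·330/16) = 908.295
Backorder adjustment √((H+b)/b) = √((16+183)/183) = 1.0428
Q* = 908.295 × 1.0428 ≈ 947.17

947 cases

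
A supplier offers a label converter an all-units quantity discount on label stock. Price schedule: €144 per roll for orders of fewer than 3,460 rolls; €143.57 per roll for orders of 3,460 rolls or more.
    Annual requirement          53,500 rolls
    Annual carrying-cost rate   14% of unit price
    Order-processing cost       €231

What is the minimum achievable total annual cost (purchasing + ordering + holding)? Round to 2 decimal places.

€7,719,339.47

H₁ = 14%×€144 = €20.1600;  H₂ = 14%×€143.57 = €20.0998
EOQ₁ = √(2×53,500×231/20.1600) = 1,107.27  (< 3,460, feasible at tier 1)
EOQ₂ = √(2×53,500×231/20.0998) = 1,108.92  (< 3,460 → use Q = 3,460 at tier-2 price)
TC(tier 1 (EOQ₁), Q≈1,107.3) = €7,726,322.52
TC(tier 2, Q≈3,460.0) = €7,719,339.47
Minimum at tier 2: €7,719,339.47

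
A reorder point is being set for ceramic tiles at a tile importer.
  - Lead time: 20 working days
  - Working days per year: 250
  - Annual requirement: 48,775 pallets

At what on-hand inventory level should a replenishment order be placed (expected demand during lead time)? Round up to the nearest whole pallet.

3,902 pallets

Daily demand d = 48,775 / 250 = 195.100 pallets/day
Demand during lead time = 195.100 × 20 = 3,902.00
Reorder point = 3,902.00 → round up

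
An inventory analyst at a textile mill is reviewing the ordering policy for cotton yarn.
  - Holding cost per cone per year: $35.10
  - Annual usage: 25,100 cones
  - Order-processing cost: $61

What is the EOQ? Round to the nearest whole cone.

2DS/H = 2·25,100·61/35.1 = 87,242.17
EOQ = √87,242.17 ≈ 295.37

295 cones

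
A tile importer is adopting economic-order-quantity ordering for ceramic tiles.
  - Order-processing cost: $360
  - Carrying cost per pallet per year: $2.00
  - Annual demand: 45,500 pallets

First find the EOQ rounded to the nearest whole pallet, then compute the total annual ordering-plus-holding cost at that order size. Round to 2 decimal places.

Q* = √(2·D·S / H) = √(2·45,500·360 / 2) = √16,380,000.0 ≈ 4,047.22 → Q = 4,047 pallets
Ordering: D/Q × S = 45,500/4,047 × $360 = $4,047.44
Holding:  Q/2 × H = 4,047/2 × $2 = $4,047.00
Total = $4,047.44 + $4,047.00 = $8,094.44

$8,094.44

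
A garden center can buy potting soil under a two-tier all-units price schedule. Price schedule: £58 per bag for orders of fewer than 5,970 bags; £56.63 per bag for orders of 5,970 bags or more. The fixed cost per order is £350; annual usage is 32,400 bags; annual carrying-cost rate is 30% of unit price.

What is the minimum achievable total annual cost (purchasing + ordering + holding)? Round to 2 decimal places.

H₁ = 30%×£58 = £17.4000;  H₂ = 30%×£56.63 = £16.9890
EOQ₁ = √(2×32,400×350/17.4000) = 1,141.69  (< 5,970, feasible at tier 1)
EOQ₂ = √(2×32,400×350/16.9890) = 1,155.41  (< 5,970 → use Q = 5,970 at tier-2 price)
TC(tier 1 (EOQ₁), Q≈1,141.7) = £1,899,065.35
TC(tier 2, Q≈5,970.0) = £1,887,423.66
Minimum at tier 2: £1,887,423.66

£1,887,423.66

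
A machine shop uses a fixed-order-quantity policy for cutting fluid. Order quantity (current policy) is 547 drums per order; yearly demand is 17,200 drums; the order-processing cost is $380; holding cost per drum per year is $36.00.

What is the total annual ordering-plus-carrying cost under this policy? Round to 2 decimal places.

Ordering: D/Q × S = 17,200/547 × $380 = $11,948.81
Holding:  Q/2 × H = 547/2 × $36 = $9,846.00
Total = $11,948.81 + $9,846.00 = $21,794.81

$21,794.81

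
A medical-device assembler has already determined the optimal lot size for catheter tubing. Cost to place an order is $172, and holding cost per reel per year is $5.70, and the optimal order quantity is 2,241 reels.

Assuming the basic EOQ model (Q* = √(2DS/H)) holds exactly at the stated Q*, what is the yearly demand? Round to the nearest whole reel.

From Q* = √(2DS/H) ⇒ Q*² = 2DS/H.
D = Q²H / (2S) = 2,241² × 5.7 / (2 × 172) = 83,214.71

83,215 reels per year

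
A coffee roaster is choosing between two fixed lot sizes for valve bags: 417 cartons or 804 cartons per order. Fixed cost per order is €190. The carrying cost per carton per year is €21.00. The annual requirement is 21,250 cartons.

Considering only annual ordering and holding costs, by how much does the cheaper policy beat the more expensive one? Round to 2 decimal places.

€596.99

Annual cost at Q: ordering D·S/Q plus holding Q·H/2.
TC(417) = (21,250/417)×190 + (417/2)×21 = €14,060.75
TC(804) = (21,250/804)×190 + (804/2)×21 = €13,463.77
Cheaper: Q = 804.  Difference = €596.99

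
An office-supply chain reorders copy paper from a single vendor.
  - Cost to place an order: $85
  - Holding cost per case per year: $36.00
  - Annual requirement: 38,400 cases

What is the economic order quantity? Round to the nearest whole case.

426 cases

2DS/H = 2·38,400·85/36 = 181,333.33
EOQ = √181,333.33 ≈ 425.83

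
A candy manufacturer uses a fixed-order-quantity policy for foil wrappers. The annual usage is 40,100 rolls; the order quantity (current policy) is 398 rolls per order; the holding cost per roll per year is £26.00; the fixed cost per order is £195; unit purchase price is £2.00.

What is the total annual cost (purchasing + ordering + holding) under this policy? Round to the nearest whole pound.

Ordering: D/Q × S = 40,100/398 × £195 = £19,646.98
Holding:  Q/2 × H = 398/2 × £26 = £5,174.00
Purchase cost = D·C = 40,100 × 2 = £80,200.00
Total = £19,646.98 + £5,174.00 + £80,200.00 = £105,020.98

£105,021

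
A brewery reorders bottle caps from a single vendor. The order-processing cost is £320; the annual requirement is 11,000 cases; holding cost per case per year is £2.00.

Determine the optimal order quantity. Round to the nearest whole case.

1,876 cases

EOQ = √(2DS/H) = √(2 × 11,000 × 320 / 2)
    = √(3,520,000.00) ≈ 1,876.17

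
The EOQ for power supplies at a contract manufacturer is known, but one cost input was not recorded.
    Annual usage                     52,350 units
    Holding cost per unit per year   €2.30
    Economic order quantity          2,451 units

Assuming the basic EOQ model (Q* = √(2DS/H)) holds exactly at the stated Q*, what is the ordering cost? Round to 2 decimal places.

€131.97

Since Q* = (2DS/H)^½, squaring gives Q*²·H = 2DS.
S = Q²H / (2D) = 2,451² × 2.3 / (2 × 52,350) = 131.9677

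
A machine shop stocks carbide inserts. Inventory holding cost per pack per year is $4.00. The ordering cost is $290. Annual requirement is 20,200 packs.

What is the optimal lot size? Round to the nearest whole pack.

Optimal lot size Q* = (2 × 20,200 × $290 / $4)^½ ≈ 1,711.43

1,711 packs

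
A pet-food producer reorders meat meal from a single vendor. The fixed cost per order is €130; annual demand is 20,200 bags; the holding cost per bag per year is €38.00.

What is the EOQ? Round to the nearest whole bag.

372 bags

2DS/H = 2·20,200·130/38 = 138,210.53
EOQ = √138,210.53 ≈ 371.77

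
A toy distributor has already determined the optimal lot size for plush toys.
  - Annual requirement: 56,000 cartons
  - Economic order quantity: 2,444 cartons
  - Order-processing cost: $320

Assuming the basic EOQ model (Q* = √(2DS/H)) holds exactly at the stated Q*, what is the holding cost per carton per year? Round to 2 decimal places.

$6.00

From Q* = √(2DS/H) ⇒ Q*² = 2DS/H.
H = 2DS / Q² = 2 × 56,000 × 320 / 2,444² = 6.0002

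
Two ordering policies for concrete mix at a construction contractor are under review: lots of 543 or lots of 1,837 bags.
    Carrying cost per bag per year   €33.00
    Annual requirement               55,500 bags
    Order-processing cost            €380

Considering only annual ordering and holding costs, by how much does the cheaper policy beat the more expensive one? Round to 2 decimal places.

For each Q, cost = (D/Q)·S + (Q/2)·H.
TC(543) = (55,500/543)×380 + (543/2)×33 = €47,799.28
TC(1,837) = (55,500/1,837)×380 + (1,837/2)×33 = €41,791.18
|ΔTC| = |€47,799.28 − €41,791.18| = €6,008.10

€6,008.10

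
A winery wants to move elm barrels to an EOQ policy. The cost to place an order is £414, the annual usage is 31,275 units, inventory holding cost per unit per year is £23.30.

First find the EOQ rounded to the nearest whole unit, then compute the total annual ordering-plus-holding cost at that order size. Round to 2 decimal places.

£24,563.59

EOQ = √(2DS/H) = √(2 × 31,275 × 414 / 23.3)
    = √(1,111,403.43) ≈ 1,054.23 → Q = 1,054 units
Orders/yr = 31,275/1,054 = 29.673; ordering cost = 29.673 × £414 = £12,284.49
Average inventory = 1,054/2 = 527; holding cost = 527 × £23.3 = £12,279.10
Total = £12,284.49 + £12,279.10 = £24,563.59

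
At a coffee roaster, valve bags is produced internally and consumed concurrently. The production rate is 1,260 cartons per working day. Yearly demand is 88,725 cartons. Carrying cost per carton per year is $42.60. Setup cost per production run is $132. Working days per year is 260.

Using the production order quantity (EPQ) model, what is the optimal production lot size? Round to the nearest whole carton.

868 cartons

d = 88,725/260 = 341.2500 cartons/day;  effective holding cost H(1 − d/p) = 42.6·(1 − 341.2500/1260) = 31.06250
Q* = √(2DS / H_eff) = √(2·88,725·132 / 31.06250) ≈ 868.37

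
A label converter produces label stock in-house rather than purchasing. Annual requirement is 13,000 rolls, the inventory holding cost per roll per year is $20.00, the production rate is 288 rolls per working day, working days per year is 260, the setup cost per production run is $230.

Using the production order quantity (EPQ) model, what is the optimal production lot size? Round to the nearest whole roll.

602 rolls

d = 13,000/260 = 50.0000 rolls/day;  effective holding cost H(1 − d/p) = 20·(1 − 50.0000/288) = 16.52778
Q* = √(2DS / H_eff) = √(2·13,000·230 / 16.52778) ≈ 601.51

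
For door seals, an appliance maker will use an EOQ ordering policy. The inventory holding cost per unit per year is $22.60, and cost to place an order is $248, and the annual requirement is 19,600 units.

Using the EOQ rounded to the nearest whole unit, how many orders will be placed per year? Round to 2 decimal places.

Q* = √(2·D·S / H) = √(2·19,600·248 / 22.6) = √430,159.3 ≈ 655.87 → Q = 656
N = D/Q = 19,600/656 ≈ 29.878 orders/yr

29.88 orders per year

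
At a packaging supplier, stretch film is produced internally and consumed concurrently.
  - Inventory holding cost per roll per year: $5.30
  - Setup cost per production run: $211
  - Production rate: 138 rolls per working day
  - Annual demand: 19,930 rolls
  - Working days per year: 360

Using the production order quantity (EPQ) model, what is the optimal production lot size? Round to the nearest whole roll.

Daily demand d = 19,930/360 = 55.361; p = 138; 1 − d/p = 0.59883
EPQ = √(2DS / (H(1 − d/p)))
    = √(2 × 19,930 × 211 / (5.3 × 0.59883)) ≈ 1,627.87

1,628 rolls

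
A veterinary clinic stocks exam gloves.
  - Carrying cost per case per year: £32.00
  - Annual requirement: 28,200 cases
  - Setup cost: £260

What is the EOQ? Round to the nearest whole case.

677 cases

Optimal lot size Q* = (2 × 28,200 × £260 / £32)^½ ≈ 676.94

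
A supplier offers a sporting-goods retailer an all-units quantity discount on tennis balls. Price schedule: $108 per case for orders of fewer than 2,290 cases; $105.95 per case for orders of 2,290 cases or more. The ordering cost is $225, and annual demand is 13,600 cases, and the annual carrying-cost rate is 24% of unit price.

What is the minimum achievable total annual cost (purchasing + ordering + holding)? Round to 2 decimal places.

$1,471,371.30

H₁ = 24%×$108 = $25.9200;  H₂ = 24%×$105.95 = $25.4280
EOQ₁ = √(2×13,600×225/25.9200) = 485.91  (< 2,290, feasible at tier 1)
EOQ₂ = √(2×13,600×225/25.4280) = 490.59  (< 2,290 → use Q = 2,290 at tier-2 price)
TC(tier 1 (EOQ₁), Q≈485.9) = $1,481,394.86
TC(tier 2, Q≈2,290.0) = $1,471,371.30
Minimum at tier 2: $1,471,371.30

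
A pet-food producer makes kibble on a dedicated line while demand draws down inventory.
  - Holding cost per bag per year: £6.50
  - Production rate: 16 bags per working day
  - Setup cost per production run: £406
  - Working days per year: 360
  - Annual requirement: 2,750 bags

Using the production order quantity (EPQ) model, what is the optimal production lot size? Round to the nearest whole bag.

811 bags

d = 2,750/360 = 7.6389 bags/day;  effective holding cost H(1 − d/p) = 6.5·(1 − 7.6389/16) = 3.39670
Q* = √(2DS / H_eff) = √(2·2,750·406 / 3.39670) ≈ 810.80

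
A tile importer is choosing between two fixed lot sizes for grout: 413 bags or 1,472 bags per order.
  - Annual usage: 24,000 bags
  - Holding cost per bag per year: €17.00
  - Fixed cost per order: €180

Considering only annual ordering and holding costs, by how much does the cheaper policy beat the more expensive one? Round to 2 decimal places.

€1,476.23

TC(Q) = (D/Q)S + (Q/2)H
TC(413) = (24,000/413)×180 + (413/2)×17 = €13,970.55
TC(1,472) = (24,000/1,472)×180 + (1,472/2)×17 = €15,446.78
Cheaper: Q = 413.  Difference = €1,476.23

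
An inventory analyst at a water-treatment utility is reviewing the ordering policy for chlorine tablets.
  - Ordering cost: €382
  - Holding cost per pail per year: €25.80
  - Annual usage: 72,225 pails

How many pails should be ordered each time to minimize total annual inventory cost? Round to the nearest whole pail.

1,462 pails

Q* = √(2·D·S / H) = √(2·72,225·382 / 25.8) = √2,138,755.8 ≈ 1,462.45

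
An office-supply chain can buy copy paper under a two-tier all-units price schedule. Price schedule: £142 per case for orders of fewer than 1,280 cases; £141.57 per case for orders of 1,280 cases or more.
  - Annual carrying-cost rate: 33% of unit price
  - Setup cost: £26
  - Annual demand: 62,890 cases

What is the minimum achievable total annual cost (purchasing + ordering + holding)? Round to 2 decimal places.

£8,934,514.34

H₁ = 33%×£142 = £46.8600;  H₂ = 33%×£141.57 = £46.7181
EOQ₁ = √(2×62,890×26/46.8600) = 264.17  (< 1,280, feasible at tier 1)
EOQ₂ = √(2×62,890×26/46.7181) = 264.58  (< 1,280 → use Q = 1,280 at tier-2 price)
TC(tier 1 (EOQ₁), Q≈264.2) = £8,942,759.23
TC(tier 2, Q≈1,280.0) = £8,934,514.34
Minimum at tier 2: £8,934,514.34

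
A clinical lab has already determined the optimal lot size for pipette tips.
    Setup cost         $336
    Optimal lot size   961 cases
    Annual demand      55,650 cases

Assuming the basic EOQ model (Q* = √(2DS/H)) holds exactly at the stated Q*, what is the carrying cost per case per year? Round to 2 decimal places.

$40.49

Since Q* = (2DS/H)^½, squaring gives Q*²·H = 2DS.
H = 2DS / Q² = 2 × 55,650 × 336 / 961² = 40.4937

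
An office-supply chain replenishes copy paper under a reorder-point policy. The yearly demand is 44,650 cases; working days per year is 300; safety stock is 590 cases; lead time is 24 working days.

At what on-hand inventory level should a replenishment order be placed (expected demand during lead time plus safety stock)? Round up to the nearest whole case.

4,162 cases

Daily demand d = 44,650 / 300 = 148.833 cases/day
Demand during lead time = 148.833 × 24 = 3,572.00
Reorder point = 3,572.00 + 590 = 4,162.00 → round up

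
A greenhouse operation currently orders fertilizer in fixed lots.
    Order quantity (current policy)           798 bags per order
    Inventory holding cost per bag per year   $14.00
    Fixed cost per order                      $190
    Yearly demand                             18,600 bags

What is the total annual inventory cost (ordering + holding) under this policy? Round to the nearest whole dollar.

$10,015

Orders/yr = 18,600/798 = 23.308; ordering cost = 23.308 × $190 = $4,428.57
Average inventory = 798/2 = 399; holding cost = 399 × $14 = $5,586.00
Total = $4,428.57 + $5,586.00 = $10,014.57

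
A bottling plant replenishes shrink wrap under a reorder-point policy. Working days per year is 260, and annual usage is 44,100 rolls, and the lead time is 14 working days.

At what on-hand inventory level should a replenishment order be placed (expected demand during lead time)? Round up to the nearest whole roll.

2,375 rolls

Daily demand d = 44,100 / 260 = 169.615 rolls/day
Demand during lead time = 169.615 × 14 = 2,374.62
Reorder point = 2,374.62 → round up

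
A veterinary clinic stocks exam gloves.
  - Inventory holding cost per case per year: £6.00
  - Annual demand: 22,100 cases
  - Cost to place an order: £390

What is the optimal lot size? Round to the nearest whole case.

1,695 cases

2DS/H = 2·22,100·390/6 = 2,873,000.00
EOQ = √2,873,000.00 ≈ 1,694.99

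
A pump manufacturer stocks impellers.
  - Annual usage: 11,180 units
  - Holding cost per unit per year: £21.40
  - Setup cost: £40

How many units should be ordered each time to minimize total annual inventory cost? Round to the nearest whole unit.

Optimal lot size Q* = (2 × 11,180 × £40 / £21.4)^½ ≈ 204.44

204 units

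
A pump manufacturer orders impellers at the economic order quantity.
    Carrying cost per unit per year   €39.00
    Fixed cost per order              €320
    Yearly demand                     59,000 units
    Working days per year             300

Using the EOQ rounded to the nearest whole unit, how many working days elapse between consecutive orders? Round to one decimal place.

Optimal lot size Q* = (2 × 59,000 × €320 / €39)^½ ≈ 983.97 → Q = 984 units
Days between orders = 300 / (D/Q) = 300 / 59.959 ≈ 5.003

5.0 days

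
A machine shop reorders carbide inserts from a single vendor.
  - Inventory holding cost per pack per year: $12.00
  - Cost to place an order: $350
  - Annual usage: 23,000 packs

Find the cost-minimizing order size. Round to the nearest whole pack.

Q* = √(2·D·S / H) = √(2·23,000·350 / 12) = √1,341,666.7 ≈ 1,158.30

1,158 packs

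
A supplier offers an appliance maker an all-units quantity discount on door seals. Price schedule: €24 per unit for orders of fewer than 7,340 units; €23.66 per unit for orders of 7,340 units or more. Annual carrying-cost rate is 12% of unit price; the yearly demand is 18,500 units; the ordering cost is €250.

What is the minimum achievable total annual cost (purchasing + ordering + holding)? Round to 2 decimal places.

H₁ = 12%×€24 = €2.8800;  H₂ = 12%×€23.66 = €2.8392
EOQ₁ = √(2×18,500×250/2.8800) = 1,792.15  (< 7,340, feasible at tier 1)
EOQ₂ = √(2×18,500×250/2.8392) = 1,804.98  (< 7,340 → use Q = 7,340 at tier-2 price)
TC(tier 1 (EOQ₁), Q≈1,792.2) = €449,161.40
TC(tier 2, Q≈7,340.0) = €448,759.97
Minimum at tier 2: €448,759.97

€448,759.97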